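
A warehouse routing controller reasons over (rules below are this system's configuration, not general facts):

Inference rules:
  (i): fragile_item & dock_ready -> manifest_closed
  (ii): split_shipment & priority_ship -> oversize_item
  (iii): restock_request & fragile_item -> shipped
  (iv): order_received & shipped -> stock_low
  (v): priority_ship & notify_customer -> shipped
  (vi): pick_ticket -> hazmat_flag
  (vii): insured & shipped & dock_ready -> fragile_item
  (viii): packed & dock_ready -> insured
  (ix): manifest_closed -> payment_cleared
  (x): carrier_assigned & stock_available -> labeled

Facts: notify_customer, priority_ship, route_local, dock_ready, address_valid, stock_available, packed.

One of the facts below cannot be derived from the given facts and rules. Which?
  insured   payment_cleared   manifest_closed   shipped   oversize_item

oversize_item

Round 1: (v) [priority_ship & notify_customer -> shipped]; (viii) [packed & dock_ready -> insured]. New: shipped, insured.
Round 2: (vii) [insured & shipped & dock_ready -> fragile_item]. New: fragile_item.
Round 3: (i) [fragile_item & dock_ready -> manifest_closed]. New: manifest_closed.
Round 4: (ix) [manifest_closed -> payment_cleared]. New: payment_cleared.
Derived: shipped (round 1), payment_cleared (round 4), manifest_closed (round 3), insured (round 1). oversize_item never appears in any round.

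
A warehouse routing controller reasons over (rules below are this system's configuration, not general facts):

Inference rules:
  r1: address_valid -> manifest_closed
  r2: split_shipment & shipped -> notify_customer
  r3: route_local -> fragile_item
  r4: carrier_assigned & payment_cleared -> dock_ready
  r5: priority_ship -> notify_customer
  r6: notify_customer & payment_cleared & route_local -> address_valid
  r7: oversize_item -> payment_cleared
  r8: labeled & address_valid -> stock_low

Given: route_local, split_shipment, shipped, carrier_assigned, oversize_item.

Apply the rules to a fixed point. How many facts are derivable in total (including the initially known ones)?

11

Round 1: r2 [split_shipment & shipped -> notify_customer]; r3 [route_local -> fragile_item]; r7 [oversize_item -> payment_cleared]. Adds notify_customer, fragile_item, payment_cleared.
Round 2: r4 [carrier_assigned & payment_cleared -> dock_ready]; r6 [notify_customer & payment_cleared & route_local -> address_valid]. Adds dock_ready, address_valid.
Round 3: r1 [address_valid -> manifest_closed]. Adds manifest_closed.
Closure: {address_valid, carrier_assigned, dock_ready, fragile_item, manifest_closed, notify_customer, oversize_item, payment_cleared, route_local, shipped, split_shipment} — 11 facts.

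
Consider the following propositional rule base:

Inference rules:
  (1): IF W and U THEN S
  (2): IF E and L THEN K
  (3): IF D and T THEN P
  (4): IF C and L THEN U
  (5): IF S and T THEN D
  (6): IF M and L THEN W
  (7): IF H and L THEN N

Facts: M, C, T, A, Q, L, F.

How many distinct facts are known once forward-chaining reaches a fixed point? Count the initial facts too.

12

Round 1: (4) [IF C and L THEN U]; (6) [IF M and L THEN W]. New: U, W.
Round 2: (1) [IF W and U THEN S]. New: S.
Round 3: (5) [IF S and T THEN D]. New: D.
Round 4: (3) [IF D and T THEN P]. New: P.
Closure: {A, C, D, F, L, M, P, Q, S, T, U, W} — 12 facts.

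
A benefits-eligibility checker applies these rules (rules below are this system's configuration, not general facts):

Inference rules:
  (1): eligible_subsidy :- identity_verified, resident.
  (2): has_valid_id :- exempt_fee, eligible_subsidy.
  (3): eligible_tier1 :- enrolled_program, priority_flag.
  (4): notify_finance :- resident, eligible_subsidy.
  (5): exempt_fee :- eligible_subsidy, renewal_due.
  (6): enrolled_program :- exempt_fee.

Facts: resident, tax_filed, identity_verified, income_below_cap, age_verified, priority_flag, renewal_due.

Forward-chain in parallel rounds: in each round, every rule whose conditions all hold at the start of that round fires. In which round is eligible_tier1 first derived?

4

Round 1: (1) [eligible_subsidy :- identity_verified, resident.]. New: eligible_subsidy.
Round 2: (4) [notify_finance :- resident, eligible_subsidy.]; (5) [exempt_fee :- eligible_subsidy, renewal_due.]. New: notify_finance, exempt_fee.
Round 3: (2) [has_valid_id :- exempt_fee, eligible_subsidy.]; (6) [enrolled_program :- exempt_fee.]. New: has_valid_id, enrolled_program.
Round 4: (3) [eligible_tier1 :- enrolled_program, priority_flag.]. New: eligible_tier1.
eligible_tier1 first appears in round 4.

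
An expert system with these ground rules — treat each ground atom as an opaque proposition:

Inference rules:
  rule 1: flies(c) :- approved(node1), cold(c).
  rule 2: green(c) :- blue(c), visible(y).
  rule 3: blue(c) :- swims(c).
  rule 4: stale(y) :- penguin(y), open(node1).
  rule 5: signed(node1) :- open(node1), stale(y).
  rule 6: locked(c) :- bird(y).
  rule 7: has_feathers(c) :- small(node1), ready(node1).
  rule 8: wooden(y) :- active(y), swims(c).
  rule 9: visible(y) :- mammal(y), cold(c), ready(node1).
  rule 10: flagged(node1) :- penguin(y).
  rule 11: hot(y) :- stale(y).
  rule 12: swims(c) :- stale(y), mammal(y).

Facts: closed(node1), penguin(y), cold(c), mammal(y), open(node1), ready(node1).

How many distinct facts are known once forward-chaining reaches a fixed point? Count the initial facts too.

14

Round 1 fires rule 4, rule 9, rule 10, giving stale(y), visible(y), flagged(node1).
Round 2 fires rule 5, rule 11, rule 12, giving signed(node1), hot(y), swims(c).
Round 3 fires rule 3, giving blue(c).
Round 4 fires rule 2, giving green(c).
Closure: {blue(c), closed(node1), cold(c), flagged(node1), green(c), hot(y), mammal(y), open(node1), penguin(y), ready(node1), signed(node1), stale(y), swims(c), visible(y)} — 14 facts.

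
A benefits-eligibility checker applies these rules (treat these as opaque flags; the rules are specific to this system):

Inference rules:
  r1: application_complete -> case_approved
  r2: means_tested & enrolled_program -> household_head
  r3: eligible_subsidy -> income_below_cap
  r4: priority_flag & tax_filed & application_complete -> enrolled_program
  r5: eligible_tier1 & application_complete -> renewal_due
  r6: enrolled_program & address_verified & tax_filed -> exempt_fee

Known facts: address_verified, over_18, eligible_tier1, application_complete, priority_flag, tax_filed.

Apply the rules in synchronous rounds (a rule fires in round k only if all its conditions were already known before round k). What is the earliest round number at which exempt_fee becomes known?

2

[1] r1 [application_complete -> case_approved]; r4 [priority_flag & tax_filed & application_complete -> enrolled_program]; r5 [eligible_tier1 & application_complete -> renewal_due]. ⇒ new: case_approved, enrolled_program, renewal_due.
[2] r6 [enrolled_program & address_verified & tax_filed -> exempt_fee]. ⇒ new: exempt_fee.
exempt_fee first appears in round 2.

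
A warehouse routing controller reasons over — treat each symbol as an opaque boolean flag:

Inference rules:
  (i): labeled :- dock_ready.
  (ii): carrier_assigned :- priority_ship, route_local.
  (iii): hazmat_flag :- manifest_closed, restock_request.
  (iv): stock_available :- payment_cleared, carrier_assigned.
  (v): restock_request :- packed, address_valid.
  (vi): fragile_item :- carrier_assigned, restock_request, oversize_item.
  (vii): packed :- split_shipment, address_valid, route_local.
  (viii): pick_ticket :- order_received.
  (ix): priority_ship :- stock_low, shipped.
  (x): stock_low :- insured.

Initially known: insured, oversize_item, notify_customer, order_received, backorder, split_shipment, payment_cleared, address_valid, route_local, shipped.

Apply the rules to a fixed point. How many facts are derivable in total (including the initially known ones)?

Round 1: (vii) [packed :- split_shipment, address_valid, route_local.]; (viii) [pick_ticket :- order_received.]; (x) [stock_low :- insured.]. New: packed, pick_ticket, stock_low.
Round 2: (v) [restock_request :- packed, address_valid.]; (ix) [priority_ship :- stock_low, shipped.]. New: restock_request, priority_ship.
Round 3: (ii) [carrier_assigned :- priority_ship, route_local.]. New: carrier_assigned.
Round 4: (iv) [stock_available :- payment_cleared, carrier_assigned.]; (vi) [fragile_item :- carrier_assigned, restock_request, oversize_item.]. New: stock_available, fragile_item.
Closure: {address_valid, backorder, carrier_assigned, fragile_item, insured, notify_customer, order_received, oversize_item, packed, payment_cleared, pick_ticket, priority_ship, restock_request, route_local, shipped, split_shipment, stock_available, stock_low} — 18 facts.

18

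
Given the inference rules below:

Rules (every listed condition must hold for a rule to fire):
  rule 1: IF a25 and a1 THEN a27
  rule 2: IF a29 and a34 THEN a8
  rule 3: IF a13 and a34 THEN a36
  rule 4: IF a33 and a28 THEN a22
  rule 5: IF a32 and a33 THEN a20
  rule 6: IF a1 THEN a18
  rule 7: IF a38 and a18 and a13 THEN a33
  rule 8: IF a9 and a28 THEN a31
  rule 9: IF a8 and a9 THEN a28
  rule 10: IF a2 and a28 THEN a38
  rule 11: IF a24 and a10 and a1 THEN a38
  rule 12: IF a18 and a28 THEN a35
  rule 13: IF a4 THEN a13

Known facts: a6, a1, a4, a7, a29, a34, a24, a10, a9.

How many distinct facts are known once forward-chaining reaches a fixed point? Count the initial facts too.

19

Round 1 fires rule 2, rule 6, rule 11, rule 13, giving a8, a18, a38, a13.
Round 2 fires rule 3, rule 7, rule 9, giving a36, a33, a28.
Round 3 fires rule 4, rule 8, rule 12, giving a22, a31, a35.
Closure: {a1, a10, a13, a18, a22, a24, a28, a29, a31, a33, a34, a35, a36, a38, a4, a6, a7, a8, a9} — 19 facts.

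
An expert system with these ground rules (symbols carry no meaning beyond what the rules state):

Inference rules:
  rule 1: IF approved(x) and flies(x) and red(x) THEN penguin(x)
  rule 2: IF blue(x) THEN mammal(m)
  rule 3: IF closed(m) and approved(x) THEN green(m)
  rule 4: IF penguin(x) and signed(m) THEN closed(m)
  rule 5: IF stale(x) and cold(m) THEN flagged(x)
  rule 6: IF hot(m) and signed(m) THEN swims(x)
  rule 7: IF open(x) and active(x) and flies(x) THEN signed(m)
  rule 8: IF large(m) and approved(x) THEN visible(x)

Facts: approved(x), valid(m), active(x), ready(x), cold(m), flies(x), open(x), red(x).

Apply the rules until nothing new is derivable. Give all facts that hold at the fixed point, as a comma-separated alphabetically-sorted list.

active(x), approved(x), closed(m), cold(m), flies(x), green(m), open(x), penguin(x), ready(x), red(x), signed(m), valid(m)

Round 1: rule 1 [IF approved(x) and flies(x) and red(x) THEN penguin(x)]; rule 7 [IF open(x) and active(x) and flies(x) THEN signed(m)]. Adds penguin(x), signed(m).
Round 2: rule 4 [IF penguin(x) and signed(m) THEN closed(m)]. Adds closed(m).
Round 3: rule 3 [IF closed(m) and approved(x) THEN green(m)]. Adds green(m).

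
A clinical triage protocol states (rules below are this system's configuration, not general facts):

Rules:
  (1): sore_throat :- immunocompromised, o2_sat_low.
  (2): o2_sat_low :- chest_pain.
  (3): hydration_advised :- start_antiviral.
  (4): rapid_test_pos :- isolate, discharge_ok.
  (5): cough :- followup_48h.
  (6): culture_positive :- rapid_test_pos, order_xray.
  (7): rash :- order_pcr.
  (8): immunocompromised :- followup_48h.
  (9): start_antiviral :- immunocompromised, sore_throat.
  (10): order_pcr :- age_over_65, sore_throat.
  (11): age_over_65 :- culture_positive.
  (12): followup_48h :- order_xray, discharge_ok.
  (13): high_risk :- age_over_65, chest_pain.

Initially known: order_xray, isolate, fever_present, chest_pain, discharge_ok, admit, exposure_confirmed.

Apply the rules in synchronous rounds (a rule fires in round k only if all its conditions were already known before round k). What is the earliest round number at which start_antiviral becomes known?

Round 1 fires (2), (4), (12), giving o2_sat_low, rapid_test_pos, followup_48h.
Round 2 fires (5), (6), (8), giving cough, culture_positive, immunocompromised.
Round 3 fires (1), (11), giving sore_throat, age_over_65.
Round 4 fires (9), (10), (13), giving start_antiviral, order_pcr, high_risk.
start_antiviral first appears in round 4.

4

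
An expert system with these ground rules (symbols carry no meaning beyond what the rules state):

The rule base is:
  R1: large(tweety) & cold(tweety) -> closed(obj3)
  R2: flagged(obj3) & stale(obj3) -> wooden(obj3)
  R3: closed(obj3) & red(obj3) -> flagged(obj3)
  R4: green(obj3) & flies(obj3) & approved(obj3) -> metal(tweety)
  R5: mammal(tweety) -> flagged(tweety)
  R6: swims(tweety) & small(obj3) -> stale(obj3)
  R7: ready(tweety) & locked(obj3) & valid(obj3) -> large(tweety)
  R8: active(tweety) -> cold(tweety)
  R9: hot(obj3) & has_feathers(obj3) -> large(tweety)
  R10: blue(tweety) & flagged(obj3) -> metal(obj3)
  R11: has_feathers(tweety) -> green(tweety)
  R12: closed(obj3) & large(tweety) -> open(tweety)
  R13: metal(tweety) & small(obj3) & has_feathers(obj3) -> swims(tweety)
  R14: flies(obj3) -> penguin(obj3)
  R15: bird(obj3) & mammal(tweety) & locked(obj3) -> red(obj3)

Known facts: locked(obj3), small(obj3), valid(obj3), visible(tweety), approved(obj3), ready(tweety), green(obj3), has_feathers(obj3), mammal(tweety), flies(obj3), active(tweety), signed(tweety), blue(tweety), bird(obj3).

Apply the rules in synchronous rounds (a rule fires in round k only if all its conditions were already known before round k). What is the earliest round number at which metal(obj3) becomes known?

Round 1 fires R4, R5, R7, R8, R14, R15, giving metal(tweety), flagged(tweety), large(tweety), cold(tweety), penguin(obj3), red(obj3).
Round 2 fires R1, R13, giving closed(obj3), swims(tweety).
Round 3 fires R3, R6, R12, giving flagged(obj3), stale(obj3), open(tweety).
Round 4 fires R2, R10, giving wooden(obj3), metal(obj3).
metal(obj3) first appears in round 4.

4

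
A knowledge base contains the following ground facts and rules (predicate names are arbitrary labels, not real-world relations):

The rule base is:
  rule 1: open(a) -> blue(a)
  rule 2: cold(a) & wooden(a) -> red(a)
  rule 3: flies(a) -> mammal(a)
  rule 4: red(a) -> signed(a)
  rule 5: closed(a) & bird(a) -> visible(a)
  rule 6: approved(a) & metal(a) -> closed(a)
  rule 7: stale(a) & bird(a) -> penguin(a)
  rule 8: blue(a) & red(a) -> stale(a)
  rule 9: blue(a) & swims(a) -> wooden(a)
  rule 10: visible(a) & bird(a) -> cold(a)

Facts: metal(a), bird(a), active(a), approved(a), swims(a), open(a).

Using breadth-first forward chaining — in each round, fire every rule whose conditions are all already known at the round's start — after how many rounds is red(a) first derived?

Round 1: rule 1 [open(a) -> blue(a)]; rule 6 [approved(a) & metal(a) -> closed(a)]. Adds blue(a), closed(a).
Round 2: rule 5 [closed(a) & bird(a) -> visible(a)]; rule 9 [blue(a) & swims(a) -> wooden(a)]. Adds visible(a), wooden(a).
Round 3: rule 10 [visible(a) & bird(a) -> cold(a)]. Adds cold(a).
Round 4: rule 2 [cold(a) & wooden(a) -> red(a)]. Adds red(a).
red(a) first appears in round 4.

4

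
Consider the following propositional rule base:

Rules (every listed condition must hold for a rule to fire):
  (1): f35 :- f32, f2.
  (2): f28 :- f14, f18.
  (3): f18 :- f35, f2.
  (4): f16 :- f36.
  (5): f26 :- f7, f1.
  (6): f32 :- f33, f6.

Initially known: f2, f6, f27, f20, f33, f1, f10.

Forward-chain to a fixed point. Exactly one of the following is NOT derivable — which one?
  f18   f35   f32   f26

f26

Round 1 — (6), derive f32.
Round 2 — (1), derive f35.
Round 3 — (3), derive f18.
Derived: f32 (round 1), f18 (round 3), f35 (round 2). f26 never appears in any round.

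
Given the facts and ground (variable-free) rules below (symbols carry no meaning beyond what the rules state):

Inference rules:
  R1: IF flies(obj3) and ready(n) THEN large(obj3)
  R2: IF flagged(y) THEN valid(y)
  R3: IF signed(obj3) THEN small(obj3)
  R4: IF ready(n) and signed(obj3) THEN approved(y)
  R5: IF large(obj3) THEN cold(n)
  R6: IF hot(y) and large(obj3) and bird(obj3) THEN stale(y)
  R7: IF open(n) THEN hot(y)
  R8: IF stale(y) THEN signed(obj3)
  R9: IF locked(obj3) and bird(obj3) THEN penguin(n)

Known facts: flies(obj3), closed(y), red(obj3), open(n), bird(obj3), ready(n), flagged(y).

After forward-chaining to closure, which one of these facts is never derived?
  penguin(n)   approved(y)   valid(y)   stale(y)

penguin(n)

Round 1: R1 [IF flies(obj3) and ready(n) THEN large(obj3)]; R2 [IF flagged(y) THEN valid(y)]; R7 [IF open(n) THEN hot(y)]. Adds large(obj3), valid(y), hot(y).
Round 2: R5 [IF large(obj3) THEN cold(n)]; R6 [IF hot(y) and large(obj3) and bird(obj3) THEN stale(y)]. Adds cold(n), stale(y).
Round 3: R8 [IF stale(y) THEN signed(obj3)]. Adds signed(obj3).
Round 4: R3 [IF signed(obj3) THEN small(obj3)]; R4 [IF ready(n) and signed(obj3) THEN approved(y)]. Adds small(obj3), approved(y).
Derived: approved(y) (round 4), valid(y) (round 1), stale(y) (round 2). penguin(n) never appears in any round.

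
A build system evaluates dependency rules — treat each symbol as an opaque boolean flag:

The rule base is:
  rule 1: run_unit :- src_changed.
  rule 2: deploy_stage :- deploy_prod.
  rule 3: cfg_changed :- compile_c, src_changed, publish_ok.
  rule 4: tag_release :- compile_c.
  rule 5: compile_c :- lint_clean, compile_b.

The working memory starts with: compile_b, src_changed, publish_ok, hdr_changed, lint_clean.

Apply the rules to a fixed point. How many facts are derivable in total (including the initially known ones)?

[1] rule 1 [run_unit :- src_changed.]; rule 5 [compile_c :- lint_clean, compile_b.]. ⇒ new: run_unit, compile_c.
[2] rule 3 [cfg_changed :- compile_c, src_changed, publish_ok.]; rule 4 [tag_release :- compile_c.]. ⇒ new: cfg_changed, tag_release.
Closure: {cfg_changed, compile_b, compile_c, hdr_changed, lint_clean, publish_ok, run_unit, src_changed, tag_release} — 9 facts.

9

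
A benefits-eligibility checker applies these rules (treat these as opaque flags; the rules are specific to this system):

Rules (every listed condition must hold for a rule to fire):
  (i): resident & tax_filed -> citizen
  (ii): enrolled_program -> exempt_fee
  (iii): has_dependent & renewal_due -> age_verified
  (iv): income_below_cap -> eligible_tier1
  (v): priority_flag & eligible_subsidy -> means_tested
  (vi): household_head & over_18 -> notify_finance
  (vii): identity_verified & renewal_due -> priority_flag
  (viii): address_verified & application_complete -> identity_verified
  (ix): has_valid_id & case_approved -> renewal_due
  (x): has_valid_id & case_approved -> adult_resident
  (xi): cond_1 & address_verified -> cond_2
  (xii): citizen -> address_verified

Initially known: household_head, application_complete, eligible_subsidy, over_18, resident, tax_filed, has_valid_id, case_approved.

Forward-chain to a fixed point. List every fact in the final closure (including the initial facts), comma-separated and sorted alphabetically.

Round 1: (i) [resident & tax_filed -> citizen]; (vi) [household_head & over_18 -> notify_finance]; (ix) [has_valid_id & case_approved -> renewal_due]; (x) [has_valid_id & case_approved -> adult_resident]. New: citizen, notify_finance, renewal_due, adult_resident.
Round 2: (xii) [citizen -> address_verified]. New: address_verified.
Round 3: (viii) [address_verified & application_complete -> identity_verified]. New: identity_verified.
Round 4: (vii) [identity_verified & renewal_due -> priority_flag]. New: priority_flag.
Round 5: (v) [priority_flag & eligible_subsidy -> means_tested]. New: means_tested.

address_verified, adult_resident, application_complete, case_approved, citizen, eligible_subsidy, has_valid_id, household_head, identity_verified, means_tested, notify_finance, over_18, priority_flag, renewal_due, resident, tax_filed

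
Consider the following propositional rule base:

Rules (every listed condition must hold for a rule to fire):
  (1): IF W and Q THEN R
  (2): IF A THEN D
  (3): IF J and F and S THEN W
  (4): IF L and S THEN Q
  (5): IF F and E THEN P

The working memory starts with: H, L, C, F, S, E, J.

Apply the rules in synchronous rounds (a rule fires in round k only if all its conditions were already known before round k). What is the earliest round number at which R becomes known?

2

Round 1: (3) [IF J and F and S THEN W]; (4) [IF L and S THEN Q]; (5) [IF F and E THEN P]. Adds W, Q, P.
Round 2: (1) [IF W and Q THEN R]. Adds R.
R first appears in round 2.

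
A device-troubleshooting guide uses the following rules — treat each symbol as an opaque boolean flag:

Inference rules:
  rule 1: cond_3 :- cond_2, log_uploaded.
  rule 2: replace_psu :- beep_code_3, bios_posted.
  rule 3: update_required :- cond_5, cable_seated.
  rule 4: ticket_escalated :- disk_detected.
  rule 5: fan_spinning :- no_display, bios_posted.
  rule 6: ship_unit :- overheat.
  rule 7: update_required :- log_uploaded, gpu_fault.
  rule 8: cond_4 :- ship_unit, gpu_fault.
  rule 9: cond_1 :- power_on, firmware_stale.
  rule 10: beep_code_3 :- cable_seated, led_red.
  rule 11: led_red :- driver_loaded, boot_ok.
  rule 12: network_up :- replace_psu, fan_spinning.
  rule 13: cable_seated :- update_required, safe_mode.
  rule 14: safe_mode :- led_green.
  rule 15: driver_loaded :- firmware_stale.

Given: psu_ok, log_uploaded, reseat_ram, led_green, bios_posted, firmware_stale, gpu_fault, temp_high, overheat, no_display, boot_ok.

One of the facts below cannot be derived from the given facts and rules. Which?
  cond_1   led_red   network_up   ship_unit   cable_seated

cond_1

Round 1: rule 5 [fan_spinning :- no_display, bios_posted.]; rule 6 [ship_unit :- overheat.]; rule 7 [update_required :- log_uploaded, gpu_fault.]; rule 14 [safe_mode :- led_green.]; rule 15 [driver_loaded :- firmware_stale.]. New: fan_spinning, ship_unit, update_required, safe_mode, driver_loaded.
Round 2: rule 8 [cond_4 :- ship_unit, gpu_fault.]; rule 11 [led_red :- driver_loaded, boot_ok.]; rule 13 [cable_seated :- update_required, safe_mode.]. New: cond_4, led_red, cable_seated.
Round 3: rule 10 [beep_code_3 :- cable_seated, led_red.]. New: beep_code_3.
Round 4: rule 2 [replace_psu :- beep_code_3, bios_posted.]. New: replace_psu.
Round 5: rule 12 [network_up :- replace_psu, fan_spinning.]. New: network_up.
Derived: led_red (round 2), network_up (round 5), cable_seated (round 2), ship_unit (round 1). cond_1 never appears in any round.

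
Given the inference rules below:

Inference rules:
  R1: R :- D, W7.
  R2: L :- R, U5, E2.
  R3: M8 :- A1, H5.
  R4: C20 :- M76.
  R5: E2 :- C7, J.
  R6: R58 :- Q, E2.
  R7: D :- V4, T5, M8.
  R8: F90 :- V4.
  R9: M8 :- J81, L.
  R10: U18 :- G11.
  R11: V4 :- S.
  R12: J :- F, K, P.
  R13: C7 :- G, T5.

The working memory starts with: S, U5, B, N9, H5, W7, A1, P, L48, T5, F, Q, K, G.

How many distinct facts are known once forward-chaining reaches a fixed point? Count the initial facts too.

24

Round 1: R3 [M8 :- A1, H5.]; R11 [V4 :- S.]; R12 [J :- F, K, P.]; R13 [C7 :- G, T5.]. Adds M8, V4, J, C7.
Round 2: R5 [E2 :- C7, J.]; R7 [D :- V4, T5, M8.]; R8 [F90 :- V4.]. Adds E2, D, F90.
Round 3: R1 [R :- D, W7.]; R6 [R58 :- Q, E2.]. Adds R, R58.
Round 4: R2 [L :- R, U5, E2.]. Adds L.
Closure: {A1, B, C7, D, E2, F, F90, G, H5, J, K, L, L48, M8, N9, P, Q, R, R58, S, T5, U5, V4, W7} — 24 facts.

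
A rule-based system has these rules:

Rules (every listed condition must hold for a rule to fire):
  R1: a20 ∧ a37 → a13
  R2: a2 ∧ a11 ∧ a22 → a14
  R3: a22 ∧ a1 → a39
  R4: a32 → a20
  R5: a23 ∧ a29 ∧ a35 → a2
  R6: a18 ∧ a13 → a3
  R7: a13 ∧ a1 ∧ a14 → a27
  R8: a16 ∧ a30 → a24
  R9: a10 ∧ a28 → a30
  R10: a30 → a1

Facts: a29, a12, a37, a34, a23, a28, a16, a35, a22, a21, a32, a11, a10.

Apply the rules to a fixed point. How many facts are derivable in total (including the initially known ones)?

22

Round 1 — R4, R5, R9, derive a20, a2, a30.
Round 2 — R1, R2, R8, R10, derive a13, a14, a24, a1.
Round 3 — R3, R7, derive a39, a27.
Closure: {a1, a10, a11, a12, a13, a14, a16, a2, a20, a21, a22, a23, a24, a27, a28, a29, a30, a32, a34, a35, a37, a39} — 22 facts.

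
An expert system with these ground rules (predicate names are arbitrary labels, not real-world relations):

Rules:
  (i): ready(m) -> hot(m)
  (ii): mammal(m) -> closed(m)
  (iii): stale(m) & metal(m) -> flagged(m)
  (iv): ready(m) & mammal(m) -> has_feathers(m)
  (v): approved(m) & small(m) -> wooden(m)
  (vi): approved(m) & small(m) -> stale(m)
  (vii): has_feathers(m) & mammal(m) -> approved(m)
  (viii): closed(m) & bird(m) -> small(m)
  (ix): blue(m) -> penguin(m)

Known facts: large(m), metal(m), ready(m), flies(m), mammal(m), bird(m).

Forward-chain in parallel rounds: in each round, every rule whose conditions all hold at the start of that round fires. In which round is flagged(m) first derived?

4

Round 1: (i) [ready(m) -> hot(m)]; (ii) [mammal(m) -> closed(m)]; (iv) [ready(m) & mammal(m) -> has_feathers(m)]. New: hot(m), closed(m), has_feathers(m).
Round 2: (vii) [has_feathers(m) & mammal(m) -> approved(m)]; (viii) [closed(m) & bird(m) -> small(m)]. New: approved(m), small(m).
Round 3: (v) [approved(m) & small(m) -> wooden(m)]; (vi) [approved(m) & small(m) -> stale(m)]. New: wooden(m), stale(m).
Round 4: (iii) [stale(m) & metal(m) -> flagged(m)]. New: flagged(m).
flagged(m) first appears in round 4.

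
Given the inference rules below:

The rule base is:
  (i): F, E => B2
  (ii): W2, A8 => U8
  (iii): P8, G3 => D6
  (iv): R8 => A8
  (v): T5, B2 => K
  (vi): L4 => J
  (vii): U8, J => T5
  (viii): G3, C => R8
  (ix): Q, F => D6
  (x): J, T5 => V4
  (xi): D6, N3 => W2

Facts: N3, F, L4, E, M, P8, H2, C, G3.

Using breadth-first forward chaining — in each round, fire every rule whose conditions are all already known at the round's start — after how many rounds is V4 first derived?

[1] (i) [F, E => B2]; (iii) [P8, G3 => D6]; (vi) [L4 => J]; (viii) [G3, C => R8]. ⇒ new: B2, D6, J, R8.
[2] (iv) [R8 => A8]; (xi) [D6, N3 => W2]. ⇒ new: A8, W2.
[3] (ii) [W2, A8 => U8]. ⇒ new: U8.
[4] (vii) [U8, J => T5]. ⇒ new: T5.
[5] (v) [T5, B2 => K]; (x) [J, T5 => V4]. ⇒ new: K, V4.
V4 first appears in round 5.

5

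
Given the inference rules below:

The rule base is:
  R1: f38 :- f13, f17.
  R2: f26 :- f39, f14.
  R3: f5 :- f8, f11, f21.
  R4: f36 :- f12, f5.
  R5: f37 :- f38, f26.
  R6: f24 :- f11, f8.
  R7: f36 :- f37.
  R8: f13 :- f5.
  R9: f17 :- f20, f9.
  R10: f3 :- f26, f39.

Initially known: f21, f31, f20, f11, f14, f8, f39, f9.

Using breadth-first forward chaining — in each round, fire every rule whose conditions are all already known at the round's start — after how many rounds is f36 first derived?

Round 1 fires R2, R3, R6, R9, giving f26, f5, f24, f17.
Round 2 fires R8, R10, giving f13, f3.
Round 3 fires R1, giving f38.
Round 4 fires R5, giving f37.
Round 5 fires R7, giving f36.
f36 first appears in round 5.

5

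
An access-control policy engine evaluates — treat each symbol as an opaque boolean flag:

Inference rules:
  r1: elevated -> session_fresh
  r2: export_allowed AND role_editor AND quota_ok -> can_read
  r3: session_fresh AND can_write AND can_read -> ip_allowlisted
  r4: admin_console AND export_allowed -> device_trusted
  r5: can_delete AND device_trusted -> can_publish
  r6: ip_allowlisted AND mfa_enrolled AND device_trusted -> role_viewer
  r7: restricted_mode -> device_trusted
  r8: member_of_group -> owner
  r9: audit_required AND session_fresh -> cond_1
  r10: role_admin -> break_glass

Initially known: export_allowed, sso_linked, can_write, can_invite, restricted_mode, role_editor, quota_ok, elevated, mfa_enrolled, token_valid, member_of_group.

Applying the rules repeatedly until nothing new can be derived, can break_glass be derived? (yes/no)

[1] r1 [elevated -> session_fresh]; r2 [export_allowed AND role_editor AND quota_ok -> can_read]; r7 [restricted_mode -> device_trusted]; r8 [member_of_group -> owner]. ⇒ new: session_fresh, can_read, device_trusted, owner.
[2] r3 [session_fresh AND can_write AND can_read -> ip_allowlisted]. ⇒ new: ip_allowlisted.
[3] r6 [ip_allowlisted AND mfa_enrolled AND device_trusted -> role_viewer]. ⇒ new: role_viewer.
Fixed point reached. break_glass is concluded only by r10; r10 needs role_admin (never derived).

no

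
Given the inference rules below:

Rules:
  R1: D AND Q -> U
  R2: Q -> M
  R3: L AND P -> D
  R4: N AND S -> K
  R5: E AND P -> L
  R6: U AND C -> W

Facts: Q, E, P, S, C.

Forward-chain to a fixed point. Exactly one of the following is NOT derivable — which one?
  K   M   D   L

Round 1: R2 [Q -> M]; R5 [E AND P -> L]. New: M, L.
Round 2: R3 [L AND P -> D]. New: D.
Round 3: R1 [D AND Q -> U]. New: U.
Round 4: R6 [U AND C -> W]. New: W.
Derived: L (round 1), M (round 1), D (round 2). K never appears in any round.

K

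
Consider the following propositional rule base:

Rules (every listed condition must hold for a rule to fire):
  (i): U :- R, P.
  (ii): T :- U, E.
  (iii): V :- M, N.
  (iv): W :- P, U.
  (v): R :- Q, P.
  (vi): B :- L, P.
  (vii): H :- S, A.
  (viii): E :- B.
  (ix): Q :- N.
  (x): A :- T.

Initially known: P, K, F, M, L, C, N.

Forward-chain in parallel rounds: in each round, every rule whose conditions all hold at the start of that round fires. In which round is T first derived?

Round 1 fires (iii), (vi), (ix), giving V, B, Q.
Round 2 fires (v), (viii), giving R, E.
Round 3 fires (i), giving U.
Round 4 fires (ii), (iv), giving T, W.
T first appears in round 4.

4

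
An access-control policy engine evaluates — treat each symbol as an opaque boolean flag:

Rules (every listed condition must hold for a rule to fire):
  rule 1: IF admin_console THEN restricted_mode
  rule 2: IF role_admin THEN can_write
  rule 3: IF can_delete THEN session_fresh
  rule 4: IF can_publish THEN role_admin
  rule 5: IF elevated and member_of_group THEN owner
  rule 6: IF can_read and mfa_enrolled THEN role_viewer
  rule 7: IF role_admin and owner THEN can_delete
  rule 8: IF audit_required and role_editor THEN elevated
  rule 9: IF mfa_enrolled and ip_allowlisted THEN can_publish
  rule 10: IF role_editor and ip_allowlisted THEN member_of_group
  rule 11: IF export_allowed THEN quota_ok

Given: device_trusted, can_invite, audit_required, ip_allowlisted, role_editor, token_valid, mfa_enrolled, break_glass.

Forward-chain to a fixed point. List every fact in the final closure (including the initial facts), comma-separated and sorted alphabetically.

Round 1 — rule 8, rule 9, rule 10, derive elevated, can_publish, member_of_group.
Round 2 — rule 4, rule 5, derive role_admin, owner.
Round 3 — rule 2, rule 7, derive can_write, can_delete.
Round 4 — rule 3, derive session_fresh.

audit_required, break_glass, can_delete, can_invite, can_publish, can_write, device_trusted, elevated, ip_allowlisted, member_of_group, mfa_enrolled, owner, role_admin, role_editor, session_fresh, token_valid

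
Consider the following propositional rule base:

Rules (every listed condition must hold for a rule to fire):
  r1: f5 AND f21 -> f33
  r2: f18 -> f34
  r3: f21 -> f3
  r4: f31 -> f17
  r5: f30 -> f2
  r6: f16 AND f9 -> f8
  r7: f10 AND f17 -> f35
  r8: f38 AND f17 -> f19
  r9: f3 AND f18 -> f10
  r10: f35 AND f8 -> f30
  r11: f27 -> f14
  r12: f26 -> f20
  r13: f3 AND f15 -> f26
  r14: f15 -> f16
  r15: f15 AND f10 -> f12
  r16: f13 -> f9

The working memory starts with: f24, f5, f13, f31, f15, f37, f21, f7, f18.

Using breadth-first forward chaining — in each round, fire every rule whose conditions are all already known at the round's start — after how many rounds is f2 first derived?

Round 1 — r1, r2, r3, r4, r14, r16, derive f33, f34, f3, f17, f16, f9.
Round 2 — r6, r9, r13, derive f8, f10, f26.
Round 3 — r7, r12, r15, derive f35, f20, f12.
Round 4 — r10, derive f30.
Round 5 — r5, derive f2.
f2 first appears in round 5.

5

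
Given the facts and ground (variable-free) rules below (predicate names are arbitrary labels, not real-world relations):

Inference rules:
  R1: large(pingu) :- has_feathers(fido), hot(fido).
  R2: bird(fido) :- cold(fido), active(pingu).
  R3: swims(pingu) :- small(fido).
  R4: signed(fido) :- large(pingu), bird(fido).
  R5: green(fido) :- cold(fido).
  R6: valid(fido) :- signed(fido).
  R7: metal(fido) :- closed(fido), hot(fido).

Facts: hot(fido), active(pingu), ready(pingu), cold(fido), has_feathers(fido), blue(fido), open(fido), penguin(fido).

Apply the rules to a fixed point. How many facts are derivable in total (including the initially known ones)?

13

Round 1: R1 [large(pingu) :- has_feathers(fido), hot(fido).]; R2 [bird(fido) :- cold(fido), active(pingu).]; R5 [green(fido) :- cold(fido).]. Adds large(pingu), bird(fido), green(fido).
Round 2: R4 [signed(fido) :- large(pingu), bird(fido).]. Adds signed(fido).
Round 3: R6 [valid(fido) :- signed(fido).]. Adds valid(fido).
Closure: {active(pingu), bird(fido), blue(fido), cold(fido), green(fido), has_feathers(fido), hot(fido), large(pingu), open(fido), penguin(fido), ready(pingu), signed(fido), valid(fido)} — 13 facts.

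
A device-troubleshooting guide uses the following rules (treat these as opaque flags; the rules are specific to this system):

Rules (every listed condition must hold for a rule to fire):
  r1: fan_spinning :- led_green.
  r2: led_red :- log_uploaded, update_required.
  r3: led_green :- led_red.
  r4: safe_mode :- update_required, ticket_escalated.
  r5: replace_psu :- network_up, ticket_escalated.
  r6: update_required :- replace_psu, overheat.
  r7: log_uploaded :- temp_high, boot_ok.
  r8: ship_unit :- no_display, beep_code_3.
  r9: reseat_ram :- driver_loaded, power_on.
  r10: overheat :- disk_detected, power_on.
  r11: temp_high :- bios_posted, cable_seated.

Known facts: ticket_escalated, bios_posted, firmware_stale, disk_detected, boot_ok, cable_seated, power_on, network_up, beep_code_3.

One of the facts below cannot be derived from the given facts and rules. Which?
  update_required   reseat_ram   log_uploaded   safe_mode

reseat_ram

Round 1: r5 [replace_psu :- network_up, ticket_escalated.]; r10 [overheat :- disk_detected, power_on.]; r11 [temp_high :- bios_posted, cable_seated.]. New: replace_psu, overheat, temp_high.
Round 2: r6 [update_required :- replace_psu, overheat.]; r7 [log_uploaded :- temp_high, boot_ok.]. New: update_required, log_uploaded.
Round 3: r2 [led_red :- log_uploaded, update_required.]; r4 [safe_mode :- update_required, ticket_escalated.]. New: led_red, safe_mode.
Round 4: r3 [led_green :- led_red.]. New: led_green.
Round 5: r1 [fan_spinning :- led_green.]. New: fan_spinning.
Derived: update_required (round 2), safe_mode (round 3), log_uploaded (round 2). reseat_ram never appears in any round.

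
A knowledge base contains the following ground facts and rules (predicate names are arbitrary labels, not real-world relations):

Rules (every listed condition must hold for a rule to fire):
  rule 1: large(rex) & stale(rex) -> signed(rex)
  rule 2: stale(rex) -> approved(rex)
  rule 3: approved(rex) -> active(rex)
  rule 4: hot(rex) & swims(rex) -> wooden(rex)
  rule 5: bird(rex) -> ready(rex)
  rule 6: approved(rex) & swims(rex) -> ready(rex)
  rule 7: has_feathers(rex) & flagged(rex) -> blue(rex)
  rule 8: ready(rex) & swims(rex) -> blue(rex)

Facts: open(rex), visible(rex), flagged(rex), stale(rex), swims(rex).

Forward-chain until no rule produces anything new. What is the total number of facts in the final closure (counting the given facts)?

[1] rule 2 [stale(rex) -> approved(rex)]. ⇒ new: approved(rex).
[2] rule 3 [approved(rex) -> active(rex)]; rule 6 [approved(rex) & swims(rex) -> ready(rex)]. ⇒ new: active(rex), ready(rex).
[3] rule 8 [ready(rex) & swims(rex) -> blue(rex)]. ⇒ new: blue(rex).
Closure: {active(rex), approved(rex), blue(rex), flagged(rex), open(rex), ready(rex), stale(rex), swims(rex), visible(rex)} — 9 facts.

9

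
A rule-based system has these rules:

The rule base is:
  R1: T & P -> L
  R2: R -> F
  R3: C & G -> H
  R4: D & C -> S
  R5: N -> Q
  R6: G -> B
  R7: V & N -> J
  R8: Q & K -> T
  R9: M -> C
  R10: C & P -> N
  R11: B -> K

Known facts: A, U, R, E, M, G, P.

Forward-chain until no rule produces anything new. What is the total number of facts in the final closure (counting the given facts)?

Round 1 — R2, R6, R9, derive F, B, C.
Round 2 — R3, R10, R11, derive H, N, K.
Round 3 — R5, derive Q.
Round 4 — R8, derive T.
Round 5 — R1, derive L.
Closure: {A, B, C, E, F, G, H, K, L, M, N, P, Q, R, T, U} — 16 facts.

16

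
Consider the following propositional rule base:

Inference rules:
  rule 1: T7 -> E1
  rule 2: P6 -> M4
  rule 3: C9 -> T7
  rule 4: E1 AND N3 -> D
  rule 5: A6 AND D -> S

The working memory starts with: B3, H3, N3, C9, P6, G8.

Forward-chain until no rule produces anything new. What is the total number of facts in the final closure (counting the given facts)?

10

Round 1 — rule 2, rule 3, derive M4, T7.
Round 2 — rule 1, derive E1.
Round 3 — rule 4, derive D.
Closure: {B3, C9, D, E1, G8, H3, M4, N3, P6, T7} — 10 facts.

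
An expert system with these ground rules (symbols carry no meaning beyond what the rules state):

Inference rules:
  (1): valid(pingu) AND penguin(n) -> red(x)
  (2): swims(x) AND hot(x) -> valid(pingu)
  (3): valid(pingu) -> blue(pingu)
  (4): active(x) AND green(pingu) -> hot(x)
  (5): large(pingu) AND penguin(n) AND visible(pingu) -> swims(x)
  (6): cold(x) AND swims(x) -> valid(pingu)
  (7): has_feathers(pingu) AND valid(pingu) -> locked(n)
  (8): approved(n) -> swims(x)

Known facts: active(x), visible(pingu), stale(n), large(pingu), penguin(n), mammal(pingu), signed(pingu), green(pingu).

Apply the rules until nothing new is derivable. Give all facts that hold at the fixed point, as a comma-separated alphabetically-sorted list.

active(x), blue(pingu), green(pingu), hot(x), large(pingu), mammal(pingu), penguin(n), red(x), signed(pingu), stale(n), swims(x), valid(pingu), visible(pingu)

Round 1: (4) [active(x) AND green(pingu) -> hot(x)]; (5) [large(pingu) AND penguin(n) AND visible(pingu) -> swims(x)]. Adds hot(x), swims(x).
Round 2: (2) [swims(x) AND hot(x) -> valid(pingu)]. Adds valid(pingu).
Round 3: (1) [valid(pingu) AND penguin(n) -> red(x)]; (3) [valid(pingu) -> blue(pingu)]. Adds red(x), blue(pingu).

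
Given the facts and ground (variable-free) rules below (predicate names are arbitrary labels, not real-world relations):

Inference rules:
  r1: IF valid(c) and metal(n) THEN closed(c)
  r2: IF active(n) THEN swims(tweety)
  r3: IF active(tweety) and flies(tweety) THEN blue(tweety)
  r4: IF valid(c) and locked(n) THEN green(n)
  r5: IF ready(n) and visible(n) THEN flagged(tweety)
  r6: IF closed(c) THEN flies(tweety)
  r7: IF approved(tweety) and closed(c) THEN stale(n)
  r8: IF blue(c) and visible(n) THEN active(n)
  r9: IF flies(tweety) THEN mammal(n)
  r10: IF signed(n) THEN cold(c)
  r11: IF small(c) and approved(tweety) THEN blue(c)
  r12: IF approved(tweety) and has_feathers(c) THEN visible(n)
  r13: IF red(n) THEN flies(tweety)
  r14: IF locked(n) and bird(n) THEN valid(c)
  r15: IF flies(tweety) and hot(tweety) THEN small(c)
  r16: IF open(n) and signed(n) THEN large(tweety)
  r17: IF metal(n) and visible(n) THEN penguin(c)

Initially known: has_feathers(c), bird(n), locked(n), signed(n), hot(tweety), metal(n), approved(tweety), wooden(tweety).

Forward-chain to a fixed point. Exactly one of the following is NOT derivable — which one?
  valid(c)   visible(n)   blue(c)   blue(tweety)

Round 1: r10 [IF signed(n) THEN cold(c)]; r12 [IF approved(tweety) and has_feathers(c) THEN visible(n)]; r14 [IF locked(n) and bird(n) THEN valid(c)]. Adds cold(c), visible(n), valid(c).
Round 2: r1 [IF valid(c) and metal(n) THEN closed(c)]; r4 [IF valid(c) and locked(n) THEN green(n)]; r17 [IF metal(n) and visible(n) THEN penguin(c)]. Adds closed(c), green(n), penguin(c).
Round 3: r6 [IF closed(c) THEN flies(tweety)]; r7 [IF approved(tweety) and closed(c) THEN stale(n)]. Adds flies(tweety), stale(n).
Round 4: r9 [IF flies(tweety) THEN mammal(n)]; r15 [IF flies(tweety) and hot(tweety) THEN small(c)]. Adds mammal(n), small(c).
Round 5: r11 [IF small(c) and approved(tweety) THEN blue(c)]. Adds blue(c).
Round 6: r8 [IF blue(c) and visible(n) THEN active(n)]. Adds active(n).
Round 7: r2 [IF active(n) THEN swims(tweety)]. Adds swims(tweety).
Derived: visible(n) (round 1), blue(c) (round 5), valid(c) (round 1). blue(tweety) never appears in any round.

blue(tweety)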